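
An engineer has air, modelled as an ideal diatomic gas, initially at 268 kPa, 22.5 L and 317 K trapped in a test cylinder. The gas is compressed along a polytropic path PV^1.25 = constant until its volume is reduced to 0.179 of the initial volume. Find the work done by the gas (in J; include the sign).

n = P₁V₁/(RT₁) = 268×22.5/(8.314×317) = 2.29 mol.
Polytropic n=1.25: T₂ = T₁(V₁/V₂)^(n−1) = 317×(5.59)^0.25 = 487 K; P₂ = P₁(V₁/V₂)^n = 2300 kPa.
W = (P₁V₁−P₂V₂)/(n−1) = (268×22.5−2300×4.03)/0.25 = -13000 J.

-13000 J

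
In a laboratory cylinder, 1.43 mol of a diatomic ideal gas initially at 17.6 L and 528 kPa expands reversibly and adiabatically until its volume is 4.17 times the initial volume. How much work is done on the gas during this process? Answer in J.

T₁ = P₁V₁/(nR) = 528×17.6/(1.43×8.314) = 782 K.
Adiabatic: TV^(γ−1) = const ⇒ T₂ = 782×(0.240)^0.400 = 442 K; PV^γ = const ⇒ P₂ = 71.5 kPa.
ΔU = nCvΔT = 1.43×20.8×(442−782) = -10100 J.
Q = 0 for an adiabatic process, so W = −ΔU = 10100 J.
Work done on the gas = −W_by = -10100 J.

-10100 J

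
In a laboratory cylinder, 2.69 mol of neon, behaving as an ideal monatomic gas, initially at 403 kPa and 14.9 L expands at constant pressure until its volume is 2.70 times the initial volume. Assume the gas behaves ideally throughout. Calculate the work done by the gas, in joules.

10200 J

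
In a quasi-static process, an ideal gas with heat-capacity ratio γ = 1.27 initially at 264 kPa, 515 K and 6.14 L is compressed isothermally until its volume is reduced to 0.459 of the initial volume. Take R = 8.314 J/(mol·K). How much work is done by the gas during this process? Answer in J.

-1260 J

n = P₁V₁/(RT₁) = 264×6.14/(8.314×515) = 0.379 mol.
Isothermal: T stays 515 K; PV = const ⇒ V₂ = 2.82 L, P₂ = 575 kPa.
W = nRT ln(V₂/V₁) = 0.379×8.314×515×ln(0.459) = -1260 J.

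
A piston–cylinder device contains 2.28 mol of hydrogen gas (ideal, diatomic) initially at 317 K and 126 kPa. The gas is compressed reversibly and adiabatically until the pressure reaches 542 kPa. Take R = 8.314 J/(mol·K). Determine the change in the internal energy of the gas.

V₁ = nRT₁/P₁ = 2.28×8.314×317/126 = 47.7 L.
Adiabatic: T₂/T₁ = (P₂/P₁)^((γ−1)/γ) ⇒ T₂ = 317×(4.30)^0.286 = 481 K; V₂ = 16.8 L.
For an ideal gas ΔU = nCvΔT with Cv = (5/2)R = 20.8 J/(mol·K).
ΔU = 2.28×20.8×(481−317) = 7770 J.

7770 J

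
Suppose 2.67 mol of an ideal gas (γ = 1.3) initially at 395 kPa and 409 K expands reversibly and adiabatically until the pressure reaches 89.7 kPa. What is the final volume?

V₁ = nRT₁/P₁ = 2.67×8.314×409/395 = 23.0 L.
Adiabatic: T₂/T₁ = (P₂/P₁)^((γ−1)/γ) ⇒ T₂ = 409×(0.227)^0.231 = 291 K; V₂ = 71.9 L.

71.9 L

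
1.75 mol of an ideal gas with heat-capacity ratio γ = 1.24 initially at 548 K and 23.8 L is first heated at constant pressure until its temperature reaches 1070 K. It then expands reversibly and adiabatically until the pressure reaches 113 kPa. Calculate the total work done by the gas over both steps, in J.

19900 J

P₁ = nRT₁/V₁ = 1.75×8.314×548/23.8 = 335 kPa.
Step 1 — Isobaric: P stays 335 kPa; V/T = const ⇒ T₂ = 1070 K, V₂ = 46.5 L.
W = PΔV = 335×(46.5−23.8) kPa·L = 7590 J.
ΔU = nCvΔT = 1.75×34.6×(1070−548) = 31600 J.
Q = ΔU + W = nCpΔT = 39200 J.
State after step 1: P = 335 kPa, V = 46.5 L, T = 1070 K.
Step 2 — Adiabatic: T₂/T₁ = (P₂/P₁)^((γ−1)/γ) ⇒ T₂ = 1070×(0.337)^0.194 = 867 K; V₂ = 112 L.
ΔU = nCvΔT = 1.75×34.6×(867−1070) = -12300 J.
Q = 0 for an adiabatic process, so W = −ΔU = 12300 J.
Net over both steps: W = 19900 J, Q = 39200 J, ΔU = 19300 J.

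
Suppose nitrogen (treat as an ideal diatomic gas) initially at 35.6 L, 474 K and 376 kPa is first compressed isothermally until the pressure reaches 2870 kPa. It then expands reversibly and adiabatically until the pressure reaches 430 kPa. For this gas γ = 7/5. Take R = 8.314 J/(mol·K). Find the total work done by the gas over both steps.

-13200 J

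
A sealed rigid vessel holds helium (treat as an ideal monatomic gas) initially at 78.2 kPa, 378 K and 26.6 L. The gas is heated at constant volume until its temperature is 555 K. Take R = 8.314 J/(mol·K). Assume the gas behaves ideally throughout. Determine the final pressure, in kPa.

115 kPa

Isochoric: V stays 26.6 L; P/T = const ⇒ T₂ = 555 K, P₂ = 115 kPa.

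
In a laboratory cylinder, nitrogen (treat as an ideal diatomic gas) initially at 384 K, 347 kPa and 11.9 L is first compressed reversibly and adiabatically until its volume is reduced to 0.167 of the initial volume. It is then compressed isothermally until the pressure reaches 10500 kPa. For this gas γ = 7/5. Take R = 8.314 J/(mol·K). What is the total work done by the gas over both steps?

-18400 J

n = P₁V₁/(RT₁) = 347×11.9/(8.314×384) = 1.29 mol.
Step 1 — Adiabatic: TV^(γ−1) = const ⇒ T₂ = 384×(5.99)^0.400 = 786 K; PV^γ = const ⇒ P₂ = 4250 kPa.
ΔU = nCvΔT = 1.29×20.8×(786−384) = 10800 J.
Q = 0 for an adiabatic process, so W = −ΔU = -10800 J.
State after step 1: P = 4250 kPa, V = 1.99 L, T = 786 K.
Step 2 — Isothermal: T stays 786 K; PV = const ⇒ V₂ = 0.805 L, P₂ = 10500 kPa.
ΔU = 0 (ideal gas, T constant).
W = nRT ln(V₂/V₁) = 1.29×8.314×786×ln(0.405) = -7640 J.
Q = ΔU + W = -7640 J.
Net over both steps: W = -18400 J, Q = -7640 J, ΔU = 10800 J.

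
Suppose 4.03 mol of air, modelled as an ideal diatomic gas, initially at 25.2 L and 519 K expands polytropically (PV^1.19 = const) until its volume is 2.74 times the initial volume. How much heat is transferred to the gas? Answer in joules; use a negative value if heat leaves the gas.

8370 J

P₁ = nRT₁/V₁ = 4.03×8.314×519/25.2 = 690 kPa.
Polytropic n=1.19: T₂ = T₁(V₁/V₂)^(n−1) = 519×(0.365)^0.19 = 429 K; P₂ = P₁(V₁/V₂)^n = 208 kPa.
W = (P₁V₁−P₂V₂)/(n−1) = (690×25.2−208×69.0)/0.19 = 16000 J.
ΔU = nCvΔT = 4.03×20.8×(429−519) = -7580 J.
Q = ΔU + W = 8370 J.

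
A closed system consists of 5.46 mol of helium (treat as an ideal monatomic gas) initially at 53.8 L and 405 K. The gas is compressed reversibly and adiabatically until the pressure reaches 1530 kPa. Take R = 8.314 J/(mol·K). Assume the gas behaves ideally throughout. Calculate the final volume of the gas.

21.9 L

P₁ = nRT₁/V₁ = 5.46×8.314×405/53.8 = 342 kPa.
Adiabatic: T₂/T₁ = (P₂/P₁)^((γ−1)/γ) ⇒ T₂ = 405×(4.48)^0.400 = 738 K; V₂ = 21.9 L.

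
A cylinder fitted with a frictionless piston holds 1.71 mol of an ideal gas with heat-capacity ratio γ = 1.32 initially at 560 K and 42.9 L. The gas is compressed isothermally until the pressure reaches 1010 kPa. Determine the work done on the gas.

13500 J

P₁ = nRT₁/V₁ = 1.71×8.314×560/42.9 = 186 kPa.
Isothermal: T stays 560 K; PV = const ⇒ V₂ = 7.88 L, P₂ = 1010 kPa.
W = nRT ln(V₂/V₁) = 1.71×8.314×560×ln(0.184) = -13500 J.
Work done on the gas = −W_by = 13500 J.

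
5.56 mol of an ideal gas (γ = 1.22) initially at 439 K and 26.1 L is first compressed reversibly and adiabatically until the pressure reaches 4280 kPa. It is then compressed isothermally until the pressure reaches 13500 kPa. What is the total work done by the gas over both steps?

-64900 J

P₁ = nRT₁/V₁ = 5.56×8.314×439/26.1 = 778 kPa.
Step 1 — Adiabatic: T₂/T₁ = (P₂/P₁)^((γ−1)/γ) ⇒ T₂ = 439×(5.50)^0.180 = 597 K; V₂ = 6.45 L.
ΔU = nCvΔT = 5.56×37.8×(597−439) = 33200 J.
Q = 0 for an adiabatic process, so W = −ΔU = -33200 J.
State after step 1: P = 4280 kPa, V = 6.45 L, T = 597 K.
Step 2 — Isothermal: T stays 597 K; PV = const ⇒ V₂ = 2.04 L, P₂ = 13500 kPa.
ΔU = 0 (ideal gas, T constant).
W = nRT ln(V₂/V₁) = 5.56×8.314×597×ln(0.317) = -31700 J.
Q = ΔU + W = -31700 J.
Net over both steps: W = -64900 J, Q = -31700 J, ΔU = 33200 J.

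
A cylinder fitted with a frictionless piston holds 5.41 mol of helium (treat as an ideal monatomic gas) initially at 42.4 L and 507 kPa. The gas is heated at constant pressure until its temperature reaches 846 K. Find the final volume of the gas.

75.1 L

T₁ = P₁V₁/(nR) = 507×42.4/(5.41×8.314) = 478 K.
Isobaric: P stays 507 kPa; V/T = const ⇒ T₂ = 846 K, V₂ = 75.1 L.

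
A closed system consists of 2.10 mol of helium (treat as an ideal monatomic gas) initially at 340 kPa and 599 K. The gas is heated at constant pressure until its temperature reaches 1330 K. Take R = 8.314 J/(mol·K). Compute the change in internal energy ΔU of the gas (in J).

19100 J

V₁ = nRT₁/P₁ = 2.10×8.314×599/340 = 30.8 L.
Isobaric: P stays 340 kPa; V/T = const ⇒ T₂ = 1330 K, V₂ = 68.3 L.
For an ideal gas ΔU = nCvΔT with Cv = (3/2)R = 12.5 J/(mol·K).
ΔU = 2.10×12.5×(1330−599) = 19100 J.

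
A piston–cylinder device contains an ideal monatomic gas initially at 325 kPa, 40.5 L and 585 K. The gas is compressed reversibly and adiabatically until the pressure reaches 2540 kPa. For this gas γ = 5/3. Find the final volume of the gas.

Adiabatic: T₂/T₁ = (P₂/P₁)^((γ−1)/γ) ⇒ T₂ = 585×(7.82)^0.400 = 1330 K; V₂ = 11.8 L.

11.8 L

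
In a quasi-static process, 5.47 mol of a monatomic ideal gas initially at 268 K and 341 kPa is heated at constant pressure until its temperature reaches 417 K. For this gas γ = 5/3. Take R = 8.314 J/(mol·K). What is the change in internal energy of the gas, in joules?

10200 J

V₁ = nRT₁/P₁ = 5.47×8.314×268/341 = 35.7 L.
Isobaric: P stays 341 kPa; V/T = const ⇒ T₂ = 417 K, V₂ = 55.6 L.
For an ideal gas ΔU = nCvΔT with Cv = (3/2)R = 12.5 J/(mol·K).
ΔU = 5.47×12.5×(417−268) = 10200 J.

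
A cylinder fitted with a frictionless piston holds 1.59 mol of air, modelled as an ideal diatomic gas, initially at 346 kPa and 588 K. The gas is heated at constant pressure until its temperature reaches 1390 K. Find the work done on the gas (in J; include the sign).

-10600 J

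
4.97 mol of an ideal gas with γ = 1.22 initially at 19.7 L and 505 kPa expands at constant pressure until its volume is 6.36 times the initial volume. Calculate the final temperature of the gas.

1530 K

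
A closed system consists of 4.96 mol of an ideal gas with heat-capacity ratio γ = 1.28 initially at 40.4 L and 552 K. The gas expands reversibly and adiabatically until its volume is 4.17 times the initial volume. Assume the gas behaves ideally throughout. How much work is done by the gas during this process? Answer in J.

26800 J

P₁ = nRT₁/V₁ = 4.96×8.314×552/40.4 = 563 kPa.
Adiabatic: TV^(γ−1) = const ⇒ T₂ = 552×(0.240)^0.280 = 370 K; PV^γ = const ⇒ P₂ = 90.6 kPa.
ΔU = nCvΔT = 4.96×29.7×(370−552) = -26800 J.
Q = 0 for an adiabatic process, so W = −ΔU = 26800 J.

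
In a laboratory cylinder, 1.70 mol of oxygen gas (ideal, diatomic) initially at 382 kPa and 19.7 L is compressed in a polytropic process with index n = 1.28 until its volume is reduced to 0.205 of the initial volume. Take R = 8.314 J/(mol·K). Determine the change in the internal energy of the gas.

T₁ = P₁V₁/(nR) = 382×19.7/(1.70×8.314) = 532 K.
Polytropic n=1.28: T₂ = T₁(V₁/V₂)^(n−1) = 532×(4.88)^0.28 = 830 K; P₂ = P₁(V₁/V₂)^n = 2900 kPa.
For an ideal gas ΔU = nCvΔT with Cv = (5/2)R = 20.8 J/(mol·K).
ΔU = 1.70×20.8×(830−532) = 10500 J.

10500 J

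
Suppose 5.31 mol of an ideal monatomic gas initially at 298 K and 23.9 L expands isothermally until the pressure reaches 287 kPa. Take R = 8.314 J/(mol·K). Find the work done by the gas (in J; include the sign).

8570 J

P₁ = nRT₁/V₁ = 5.31×8.314×298/23.9 = 550 kPa.
Isothermal: T stays 298 K; PV = const ⇒ V₂ = 45.8 L, P₂ = 287 kPa.
W = nRT ln(V₂/V₁) = 5.31×8.314×298×ln(1.92) = 8570 J.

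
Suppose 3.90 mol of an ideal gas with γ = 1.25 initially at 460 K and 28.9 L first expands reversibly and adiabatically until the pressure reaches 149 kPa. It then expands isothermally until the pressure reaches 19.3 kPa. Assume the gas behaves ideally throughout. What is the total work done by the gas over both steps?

36900 J

P₁ = nRT₁/V₁ = 3.90×8.314×460/28.9 = 516 kPa.
Step 1 — Adiabatic: T₂/T₁ = (P₂/P₁)^((γ−1)/γ) ⇒ T₂ = 460×(0.289)^0.200 = 359 K; V₂ = 78.1 L.
ΔU = nCvΔT = 3.90×33.3×(359−460) = -13100 J.
Q = 0 for an adiabatic process, so W = −ΔU = 13100 J.
State after step 1: P = 149 kPa, V = 78.1 L, T = 359 K.
Step 2 — Isothermal: T stays 359 K; PV = const ⇒ V₂ = 603 L, P₂ = 19.3 kPa.
ΔU = 0 (ideal gas, T constant).
W = nRT ln(V₂/V₁) = 3.90×8.314×359×ln(7.72) = 23800 J.
Q = ΔU + W = 23800 J.
Net over both steps: W = 36900 J, Q = 23800 J, ΔU = -13100 J.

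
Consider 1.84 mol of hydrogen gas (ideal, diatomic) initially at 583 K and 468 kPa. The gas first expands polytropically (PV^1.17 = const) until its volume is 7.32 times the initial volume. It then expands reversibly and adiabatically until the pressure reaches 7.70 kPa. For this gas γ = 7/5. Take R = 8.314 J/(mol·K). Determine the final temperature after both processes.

250 K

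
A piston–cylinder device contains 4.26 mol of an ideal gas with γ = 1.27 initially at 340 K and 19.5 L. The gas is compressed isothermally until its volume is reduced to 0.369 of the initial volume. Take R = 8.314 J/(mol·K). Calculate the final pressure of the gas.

P₁ = nRT₁/V₁ = 4.26×8.314×340/19.5 = 618 kPa.
Isothermal: T stays 340 K; PV = const ⇒ V₂ = 7.20 L, P₂ = 1670 kPa.

1670 kPa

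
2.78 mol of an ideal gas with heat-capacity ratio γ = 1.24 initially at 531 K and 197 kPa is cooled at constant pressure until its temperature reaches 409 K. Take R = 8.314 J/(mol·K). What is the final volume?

V₁ = nRT₁/P₁ = 2.78×8.314×531/197 = 62.3 L.
Isobaric: P stays 197 kPa; V/T = const ⇒ T₂ = 409 K, V₂ = 48.0 L.

48.0 L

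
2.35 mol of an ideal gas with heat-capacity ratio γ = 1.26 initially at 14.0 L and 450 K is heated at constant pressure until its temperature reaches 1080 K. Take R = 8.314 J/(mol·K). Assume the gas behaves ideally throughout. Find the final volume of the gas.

33.6 L

P₁ = nRT₁/V₁ = 2.35×8.314×450/14.0 = 628 kPa.
Isobaric: P stays 628 kPa; V/T = const ⇒ T₂ = 1080 K, V₂ = 33.6 L.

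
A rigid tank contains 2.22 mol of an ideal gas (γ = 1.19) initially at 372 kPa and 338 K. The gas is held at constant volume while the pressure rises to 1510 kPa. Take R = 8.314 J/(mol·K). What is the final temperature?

1370 K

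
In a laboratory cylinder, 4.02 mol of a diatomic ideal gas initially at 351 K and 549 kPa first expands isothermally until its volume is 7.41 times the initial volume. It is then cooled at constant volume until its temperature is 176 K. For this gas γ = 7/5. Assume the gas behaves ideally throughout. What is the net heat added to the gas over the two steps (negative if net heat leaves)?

8870 J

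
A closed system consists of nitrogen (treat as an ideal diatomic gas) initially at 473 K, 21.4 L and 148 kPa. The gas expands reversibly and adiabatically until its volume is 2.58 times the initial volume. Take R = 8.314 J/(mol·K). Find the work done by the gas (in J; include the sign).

2500 J

n = P₁V₁/(RT₁) = 148×21.4/(8.314×473) = 0.805 mol.
Adiabatic: TV^(γ−1) = const ⇒ T₂ = 473×(0.388)^0.400 = 324 K; PV^γ = const ⇒ P₂ = 39.3 kPa.
ΔU = nCvΔT = 0.805×20.8×(324−473) = -2500 J.
Q = 0 for an adiabatic process, so W = −ΔU = 2500 J.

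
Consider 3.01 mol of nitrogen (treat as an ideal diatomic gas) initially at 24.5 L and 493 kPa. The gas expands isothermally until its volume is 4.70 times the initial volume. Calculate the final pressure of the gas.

T₁ = P₁V₁/(nR) = 493×24.5/(3.01×8.314) = 483 K.
Isothermal: T stays 483 K; PV = const ⇒ V₂ = 115 L, P₂ = 105 kPa.

105 kPa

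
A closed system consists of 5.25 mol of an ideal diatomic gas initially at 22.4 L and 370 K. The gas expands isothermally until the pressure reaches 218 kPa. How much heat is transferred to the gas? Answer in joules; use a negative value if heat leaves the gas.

19300 J

P₁ = nRT₁/V₁ = 5.25×8.314×370/22.4 = 721 kPa.
Isothermal: T stays 370 K; PV = const ⇒ V₂ = 74.1 L, P₂ = 218 kPa.
ΔU = 0 (ideal gas, T constant).
W = nRT ln(V₂/V₁) = 5.25×8.314×370×ln(3.31) = 19300 J.
Q = ΔU + W = 19300 J.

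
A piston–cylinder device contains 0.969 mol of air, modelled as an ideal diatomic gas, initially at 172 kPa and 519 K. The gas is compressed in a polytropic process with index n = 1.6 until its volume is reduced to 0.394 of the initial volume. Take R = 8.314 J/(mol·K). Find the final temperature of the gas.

908 K

V₁ = nRT₁/P₁ = 0.969×8.314×519/172 = 24.3 L.
Polytropic n=1.6: T₂ = T₁(V₁/V₂)^(n−1) = 519×(2.54)^0.60 = 908 K; P₂ = P₁(V₁/V₂)^n = 763 kPa.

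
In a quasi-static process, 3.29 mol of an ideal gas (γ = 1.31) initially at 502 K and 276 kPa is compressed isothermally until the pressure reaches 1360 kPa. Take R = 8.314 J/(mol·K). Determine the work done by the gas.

-21900 J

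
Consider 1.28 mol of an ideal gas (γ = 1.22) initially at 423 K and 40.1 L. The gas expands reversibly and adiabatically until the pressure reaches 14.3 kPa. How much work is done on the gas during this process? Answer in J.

-6350 J

P₁ = nRT₁/V₁ = 1.28×8.314×423/40.1 = 112 kPa.
Adiabatic: T₂/T₁ = (P₂/P₁)^((γ−1)/γ) ⇒ T₂ = 423×(0.127)^0.180 = 292 K; V₂ = 217 L.
ΔU = nCvΔT = 1.28×37.8×(292−423) = -6350 J.
Q = 0 for an adiabatic process, so W = −ΔU = 6350 J.
Work done on the gas = −W_by = -6350 J.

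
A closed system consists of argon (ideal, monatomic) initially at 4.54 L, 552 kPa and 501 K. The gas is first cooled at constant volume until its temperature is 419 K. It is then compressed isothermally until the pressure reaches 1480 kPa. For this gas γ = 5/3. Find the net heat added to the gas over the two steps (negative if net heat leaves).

-3060 J

n = P₁V₁/(RT₁) = 552×4.54/(8.314×501) = 0.602 mol.
Step 1 — Isochoric: V stays 4.54 L; P/T = const ⇒ T₂ = 419 K, P₂ = 462 kPa.
W = 0 (no volume change).
ΔU = nCvΔT = 0.602×12.5×(419−501) = -615 J.
Q = ΔU = -615 J.
State after step 1: P = 462 kPa, V = 4.54 L, T = 419 K.
Step 2 — Isothermal: T stays 419 K; PV = const ⇒ V₂ = 1.42 L, P₂ = 1480 kPa.
ΔU = 0 (ideal gas, T constant).
W = nRT ln(V₂/V₁) = 0.602×8.314×419×ln(0.312) = -2440 J.
Q = ΔU + W = -2440 J.
Net over both steps: W = -2440 J, Q = -3060 J, ΔU = -615 J.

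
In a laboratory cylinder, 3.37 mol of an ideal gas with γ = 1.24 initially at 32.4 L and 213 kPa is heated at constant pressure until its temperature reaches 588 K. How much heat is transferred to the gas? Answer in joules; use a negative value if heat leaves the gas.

T₁ = P₁V₁/(nR) = 213×32.4/(3.37×8.314) = 246 K.
Isobaric: P stays 213 kPa; V/T = const ⇒ T₂ = 588 K, V₂ = 77.3 L.
W = PΔV = 213×(77.3−32.4) kPa·L = 9570 J.
ΔU = nCvΔT = 3.37×34.6×(588−246) = 39900 J.
Q = ΔU + W = nCpΔT = 49500 J.

49500 J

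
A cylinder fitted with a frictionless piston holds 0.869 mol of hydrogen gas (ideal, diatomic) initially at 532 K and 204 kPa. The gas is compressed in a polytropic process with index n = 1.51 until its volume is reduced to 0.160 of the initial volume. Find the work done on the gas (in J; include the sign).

11700 J

V₁ = nRT₁/P₁ = 0.869×8.314×532/204 = 18.8 L.
Polytropic n=1.51: T₂ = T₁(V₁/V₂)^(n−1) = 532×(6.25)^0.51 = 1350 K; P₂ = P₁(V₁/V₂)^n = 3250 kPa.
W = (P₁V₁−P₂V₂)/(n−1) = (204×18.8−3250×3.01)/0.51 = -11700 J.
Work done on the gas = −W_by = 11700 J.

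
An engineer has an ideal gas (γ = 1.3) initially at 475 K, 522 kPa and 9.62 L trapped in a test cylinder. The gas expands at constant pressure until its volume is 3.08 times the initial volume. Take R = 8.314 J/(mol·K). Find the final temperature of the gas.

Isobaric: P stays 522 kPa; V/T = const ⇒ T₂ = 1460 K, V₂ = 29.6 L.

1460 K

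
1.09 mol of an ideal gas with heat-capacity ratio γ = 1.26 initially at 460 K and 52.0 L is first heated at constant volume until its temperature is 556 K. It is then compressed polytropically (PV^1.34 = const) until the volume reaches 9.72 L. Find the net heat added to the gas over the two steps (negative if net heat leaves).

6850 J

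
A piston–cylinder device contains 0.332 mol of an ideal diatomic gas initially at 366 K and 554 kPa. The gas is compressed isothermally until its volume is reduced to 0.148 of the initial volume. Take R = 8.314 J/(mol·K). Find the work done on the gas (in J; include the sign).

V₁ = nRT₁/P₁ = 0.332×8.314×366/554 = 1.82 L.
Isothermal: T stays 366 K; PV = const ⇒ V₂ = 0.270 L, P₂ = 3740 kPa.
W = nRT ln(V₂/V₁) = 0.332×8.314×366×ln(0.148) = -1930 J.
Work done on the gas = −W_by = 1930 J.

1930 J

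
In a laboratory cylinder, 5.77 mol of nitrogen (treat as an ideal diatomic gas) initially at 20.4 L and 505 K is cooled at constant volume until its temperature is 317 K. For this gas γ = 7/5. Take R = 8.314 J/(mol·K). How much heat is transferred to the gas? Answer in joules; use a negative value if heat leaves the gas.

P₁ = nRT₁/V₁ = 5.77×8.314×505/20.4 = 1190 kPa.
Isochoric: V stays 20.4 L; P/T = const ⇒ T₂ = 317 K, P₂ = 745 kPa.
W = 0 (no volume change).
ΔU = nCvΔT = 5.77×20.8×(317−505) = -22500 J.
Q = ΔU = -22500 J.

-22500 J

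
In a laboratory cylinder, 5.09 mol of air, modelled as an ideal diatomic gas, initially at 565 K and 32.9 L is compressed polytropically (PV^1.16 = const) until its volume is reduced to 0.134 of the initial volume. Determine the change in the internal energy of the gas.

22700 J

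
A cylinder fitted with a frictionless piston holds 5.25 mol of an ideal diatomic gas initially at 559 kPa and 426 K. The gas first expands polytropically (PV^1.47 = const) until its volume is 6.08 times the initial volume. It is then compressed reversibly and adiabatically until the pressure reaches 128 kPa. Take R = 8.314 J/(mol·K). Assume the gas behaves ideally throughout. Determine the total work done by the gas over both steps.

V₁ = nRT₁/P₁ = 5.25×8.314×426/559 = 33.3 L.
Step 1 — Polytropic n=1.47: T₂ = T₁(V₁/V₂)^(n−1) = 426×(0.164)^0.47 = 182 K; P₂ = P₁(V₁/V₂)^n = 39.4 kPa.
W = (P₁V₁−P₂V₂)/(n−1) = (559×33.3−39.4×202)/0.47 = 22600 J.
ΔU = nCvΔT = 5.25×20.8×(182−426) = -26600 J.
Q = ΔU + W = -3960 J.
State after step 1: P = 39.4 kPa, V = 202 L, T = 182 K.
Step 2 — Adiabatic: T₂/T₁ = (P₂/P₁)^((γ−1)/γ) ⇒ T₂ = 182×(3.25)^0.286 = 255 K; V₂ = 87.1 L.
ΔU = nCvΔT = 5.25×20.8×(255−182) = 7970 J.
Q = 0 for an adiabatic process, so W = −ΔU = -7970 J.
Net over both steps: W = 14700 J, Q = -3960 J, ΔU = -18600 J.

14700 J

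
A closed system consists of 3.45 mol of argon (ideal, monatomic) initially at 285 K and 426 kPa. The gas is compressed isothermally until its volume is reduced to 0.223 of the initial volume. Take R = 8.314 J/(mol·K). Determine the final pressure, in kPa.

1910 kPa

V₁ = nRT₁/P₁ = 3.45×8.314×285/426 = 19.2 L.
Isothermal: T stays 285 K; PV = const ⇒ V₂ = 4.28 L, P₂ = 1910 kPa.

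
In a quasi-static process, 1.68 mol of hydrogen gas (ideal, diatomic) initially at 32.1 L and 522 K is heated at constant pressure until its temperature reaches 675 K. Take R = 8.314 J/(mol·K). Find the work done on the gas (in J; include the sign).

-2140 J

P₁ = nRT₁/V₁ = 1.68×8.314×522/32.1 = 227 kPa.
Isobaric: P stays 227 kPa; V/T = const ⇒ T₂ = 675 K, V₂ = 41.5 L.
W = PΔV = 227×(41.5−32.1) kPa·L = 2140 J.
Work done on the gas = −W_by = -2140 J.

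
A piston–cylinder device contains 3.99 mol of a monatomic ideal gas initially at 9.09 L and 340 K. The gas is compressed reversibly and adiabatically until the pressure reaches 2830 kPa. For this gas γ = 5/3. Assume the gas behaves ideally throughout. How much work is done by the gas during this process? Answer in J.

-6610 J

P₁ = nRT₁/V₁ = 3.99×8.314×340/9.09 = 1240 kPa.
Adiabatic: T₂/T₁ = (P₂/P₁)^((γ−1)/γ) ⇒ T₂ = 340×(2.28)^0.400 = 473 K; V₂ = 5.54 L.
ΔU = nCvΔT = 3.99×12.5×(473−340) = 6610 J.
Q = 0 for an adiabatic process, so W = −ΔU = -6610 J.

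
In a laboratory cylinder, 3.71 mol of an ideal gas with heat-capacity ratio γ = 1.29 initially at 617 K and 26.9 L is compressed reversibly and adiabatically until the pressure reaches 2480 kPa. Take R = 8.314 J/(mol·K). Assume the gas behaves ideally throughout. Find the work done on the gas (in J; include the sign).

21400 J

P₁ = nRT₁/V₁ = 3.71×8.314×617/26.9 = 707 kPa.
Adiabatic: T₂/T₁ = (P₂/P₁)^((γ−1)/γ) ⇒ T₂ = 617×(3.51)^0.225 = 818 K; V₂ = 10.2 L.
ΔU = nCvΔT = 3.71×28.7×(818−617) = 21400 J.
Q = 0 for an adiabatic process, so W = −ΔU = -21400 J.
Work done on the gas = −W_by = 21400 J.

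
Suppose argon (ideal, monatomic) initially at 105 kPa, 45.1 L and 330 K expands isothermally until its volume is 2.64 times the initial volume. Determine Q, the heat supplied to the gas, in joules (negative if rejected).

n = P₁V₁/(RT₁) = 105×45.1/(8.314×330) = 1.73 mol.
Isothermal: T stays 330 K; PV = const ⇒ V₂ = 119 L, P₂ = 39.8 kPa.
ΔU = 0 (ideal gas, T constant).
W = nRT ln(V₂/V₁) = 1.73×8.314×330×ln(2.64) = 4600 J.
Q = ΔU + W = 4600 J.

4600 J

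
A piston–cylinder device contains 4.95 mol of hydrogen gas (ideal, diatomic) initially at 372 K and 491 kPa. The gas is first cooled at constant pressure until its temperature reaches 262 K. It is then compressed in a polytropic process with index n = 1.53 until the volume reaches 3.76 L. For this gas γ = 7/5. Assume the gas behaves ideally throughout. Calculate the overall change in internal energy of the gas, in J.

V₁ = nRT₁/P₁ = 4.95×8.314×372/491 = 31.2 L.
Step 1 — Isobaric: P stays 491 kPa; V/T = const ⇒ T₂ = 262 K, V₂ = 22.0 L.
W = PΔV = 491×(22.0−31.2) kPa·L = -4530 J.
ΔU = nCvΔT = 4.95×20.8×(262−372) = -11300 J.
Q = ΔU + W = nCpΔT = -15800 J.
State after step 1: P = 491 kPa, V = 22.0 L, T = 262 K.
Step 2 — Polytropic n=1.53: T₂ = T₁(V₁/V₂)^(n−1) = 262×(5.84)^0.53 = 668 K; P₂ = P₁(V₁/V₂)^n = 7310 kPa.
W = (P₁V₁−P₂V₂)/(n−1) = (491×22.0−7310×3.76)/0.53 = -31500 J.
ΔU = nCvΔT = 4.95×20.8×(668−262) = 41700 J.
Q = ΔU + W = 10200 J.
Net over both steps: W = -36000 J, Q = -5610 J, ΔU = 30400 J.

30400 J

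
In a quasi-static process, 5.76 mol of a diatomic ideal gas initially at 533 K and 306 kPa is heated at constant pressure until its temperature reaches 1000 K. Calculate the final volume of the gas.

156 L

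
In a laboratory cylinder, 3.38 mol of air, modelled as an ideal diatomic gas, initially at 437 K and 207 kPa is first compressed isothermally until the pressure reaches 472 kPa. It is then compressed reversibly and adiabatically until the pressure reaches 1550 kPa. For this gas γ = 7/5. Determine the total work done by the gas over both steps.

-22500 J

V₁ = nRT₁/P₁ = 3.38×8.314×437/207 = 59.3 L.
Step 1 — Isothermal: T stays 437 K; PV = const ⇒ V₂ = 26.0 L, P₂ = 472 kPa.
ΔU = 0 (ideal gas, T constant).
W = nRT ln(V₂/V₁) = 3.38×8.314×437×ln(0.439) = -10100 J.
Q = ΔU + W = -10100 J.
State after step 1: P = 472 kPa, V = 26.0 L, T = 437 K.
Step 2 — Adiabatic: T₂/T₁ = (P₂/P₁)^((γ−1)/γ) ⇒ T₂ = 437×(3.28)^0.286 = 614 K; V₂ = 11.1 L.
ΔU = nCvΔT = 3.38×20.8×(614−437) = 12400 J.
Q = 0 for an adiabatic process, so W = −ΔU = -12400 J.
Net over both steps: W = -22500 J, Q = -10100 J, ΔU = 12400 J.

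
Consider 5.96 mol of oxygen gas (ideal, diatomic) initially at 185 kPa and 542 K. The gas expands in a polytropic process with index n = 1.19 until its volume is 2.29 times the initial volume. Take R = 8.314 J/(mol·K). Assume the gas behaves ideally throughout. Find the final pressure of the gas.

69.0 kPa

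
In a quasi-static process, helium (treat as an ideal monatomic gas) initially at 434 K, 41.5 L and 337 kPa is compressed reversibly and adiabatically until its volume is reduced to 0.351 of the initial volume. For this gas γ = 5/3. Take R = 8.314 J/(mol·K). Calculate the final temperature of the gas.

872 K

Adiabatic: TV^(γ−1) = const ⇒ T₂ = 434×(2.85)^0.667 = 872 K; PV^γ = const ⇒ P₂ = 1930 kPa.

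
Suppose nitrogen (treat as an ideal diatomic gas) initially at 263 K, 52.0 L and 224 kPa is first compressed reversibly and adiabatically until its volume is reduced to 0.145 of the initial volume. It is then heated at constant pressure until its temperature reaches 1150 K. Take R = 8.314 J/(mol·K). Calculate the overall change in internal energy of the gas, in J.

n = P₁V₁/(RT₁) = 224×52.0/(8.314×263) = 5.33 mol.
Step 1 — Adiabatic: TV^(γ−1) = const ⇒ T₂ = 263×(6.90)^0.400 = 569 K; PV^γ = const ⇒ P₂ = 3340 kPa.
ΔU = nCvΔT = 5.33×20.8×(569−263) = 33900 J.
Q = 0 for an adiabatic process, so W = −ΔU = -33900 J.
State after step 1: P = 3340 kPa, V = 7.54 L, T = 569 K.
Step 2 — Isobaric: P stays 3340 kPa; V/T = const ⇒ T₂ = 1150 K, V₂ = 15.2 L.
W = PΔV = 3340×(15.2−7.54) kPa·L = 25700 J.
ΔU = nCvΔT = 5.33×20.8×(1150−569) = 64300 J.
Q = ΔU + W = nCpΔT = 90000 J.
Net over both steps: W = -8210 J, Q = 90000 J, ΔU = 98200 J.

98200 J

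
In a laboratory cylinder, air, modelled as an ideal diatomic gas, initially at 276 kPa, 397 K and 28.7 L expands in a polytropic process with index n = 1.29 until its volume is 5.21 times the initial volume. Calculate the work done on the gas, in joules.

n = P₁V₁/(RT₁) = 276×28.7/(8.314×397) = 2.40 mol.
Polytropic n=1.29: T₂ = T₁(V₁/V₂)^(n−1) = 397×(0.192)^0.29 = 246 K; P₂ = P₁(V₁/V₂)^n = 32.8 kPa.
W = (P₁V₁−P₂V₂)/(n−1) = (276×28.7−32.8×150)/0.29 = 10400 J.
Work done on the gas = −W_by = -10400 J.

-10400 J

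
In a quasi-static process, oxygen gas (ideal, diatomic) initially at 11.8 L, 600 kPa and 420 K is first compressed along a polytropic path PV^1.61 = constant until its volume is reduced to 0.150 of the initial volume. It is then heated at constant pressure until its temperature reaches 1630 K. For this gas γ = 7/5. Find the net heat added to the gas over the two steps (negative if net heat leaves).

30600 J

n = P₁V₁/(RT₁) = 600×11.8/(8.314×420) = 2.03 mol.
Step 1 — Polytropic n=1.61: T₂ = T₁(V₁/V₂)^(n−1) = 420×(6.67)^0.61 = 1340 K; P₂ = P₁(V₁/V₂)^n = 12700 kPa.
W = (P₁V₁−P₂V₂)/(n−1) = (600×11.8−12700×1.77)/0.61 = -25300 J.
ΔU = nCvΔT = 2.03×20.8×(1340−420) = 38600 J.
Q = ΔU + W = 13300 J.
State after step 1: P = 12700 kPa, V = 1.77 L, T = 1340 K.
Step 2 — Isobaric: P stays 12700 kPa; V/T = const ⇒ T₂ = 1630 K, V₂ = 2.16 L.
W = PΔV = 12700×(2.16−1.77) kPa·L = 4950 J.
ΔU = nCvΔT = 2.03×20.8×(1630−1340) = 12400 J.
Q = ΔU + W = nCpΔT = 17300 J.
Net over both steps: W = -20400 J, Q = 30600 J, ΔU = 51000 J.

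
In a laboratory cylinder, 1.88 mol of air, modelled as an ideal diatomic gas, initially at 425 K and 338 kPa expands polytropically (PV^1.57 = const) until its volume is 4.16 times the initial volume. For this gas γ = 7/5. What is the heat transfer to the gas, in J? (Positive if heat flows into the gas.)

V₁ = nRT₁/P₁ = 1.88×8.314×425/338 = 19.7 L.
Polytropic n=1.57: T₂ = T₁(V₁/V₂)^(n−1) = 425×(0.240)^0.57 = 189 K; P₂ = P₁(V₁/V₂)^n = 36.1 kPa.
W = (P₁V₁−P₂V₂)/(n−1) = (338×19.7−36.1×81.8)/0.57 = 6480 J.
ΔU = nCvΔT = 1.88×20.8×(189−425) = -9240 J.
Q = ΔU + W = -2760 J.

-2760 J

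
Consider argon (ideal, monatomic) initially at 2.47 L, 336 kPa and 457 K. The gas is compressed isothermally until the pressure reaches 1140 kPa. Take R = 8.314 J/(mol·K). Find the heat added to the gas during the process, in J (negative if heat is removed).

-1010 J

n = P₁V₁/(RT₁) = 336×2.47/(8.314×457) = 0.218 mol.
Isothermal: T stays 457 K; PV = const ⇒ V₂ = 0.728 L, P₂ = 1140 kPa.
ΔU = 0 (ideal gas, T constant).
W = nRT ln(V₂/V₁) = 0.218×8.314×457×ln(0.295) = -1010 J.
Q = ΔU + W = -1010 J.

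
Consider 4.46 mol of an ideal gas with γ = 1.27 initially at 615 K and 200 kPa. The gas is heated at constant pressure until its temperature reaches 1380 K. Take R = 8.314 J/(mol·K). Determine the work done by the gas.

28400 J

V₁ = nRT₁/P₁ = 4.46×8.314×615/200 = 114 L.
Isobaric: P stays 200 kPa; V/T = const ⇒ T₂ = 1380 K, V₂ = 256 L.
W = PΔV = 200×(256−114) kPa·L = 28400 J.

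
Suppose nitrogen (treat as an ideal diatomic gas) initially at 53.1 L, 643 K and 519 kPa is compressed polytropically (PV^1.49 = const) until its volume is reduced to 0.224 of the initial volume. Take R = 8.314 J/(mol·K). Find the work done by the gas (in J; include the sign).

n = P₁V₁/(RT₁) = 519×53.1/(8.314×643) = 5.16 mol.
Polytropic n=1.49: T₂ = T₁(V₁/V₂)^(n−1) = 643×(4.46)^0.49 = 1340 K; P₂ = P₁(V₁/V₂)^n = 4820 kPa.
W = (P₁V₁−P₂V₂)/(n−1) = (519×53.1−4820×11.9)/0.49 = -60800 J.

-60800 J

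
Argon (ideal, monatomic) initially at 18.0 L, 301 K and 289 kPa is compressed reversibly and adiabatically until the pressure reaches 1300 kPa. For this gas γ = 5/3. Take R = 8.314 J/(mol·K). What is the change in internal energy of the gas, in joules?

n = P₁V₁/(RT₁) = 289×18.0/(8.314×301) = 2.08 mol.
Adiabatic: T₂/T₁ = (P₂/P₁)^((γ−1)/γ) ⇒ T₂ = 301×(4.50)^0.400 = 549 K; V₂ = 7.30 L.
For an ideal gas ΔU = nCvΔT with Cv = (3/2)R = 12.5 J/(mol·K).
ΔU = 2.08×12.5×(549−301) = 6440 J.

6440 J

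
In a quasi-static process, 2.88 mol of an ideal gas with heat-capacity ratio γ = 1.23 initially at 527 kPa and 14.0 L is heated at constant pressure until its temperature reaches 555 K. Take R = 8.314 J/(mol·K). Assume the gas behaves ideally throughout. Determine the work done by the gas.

5910 J

T₁ = P₁V₁/(nR) = 527×14.0/(2.88×8.314) = 308 K.
Isobaric: P stays 527 kPa; V/T = const ⇒ T₂ = 555 K, V₂ = 25.2 L.
W = PΔV = 527×(25.2−14.0) kPa·L = 5910 J.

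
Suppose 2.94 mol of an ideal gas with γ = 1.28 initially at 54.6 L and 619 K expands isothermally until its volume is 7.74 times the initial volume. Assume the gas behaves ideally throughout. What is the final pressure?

P₁ = nRT₁/V₁ = 2.94×8.314×619/54.6 = 277 kPa.
Isothermal: T stays 619 K; PV = const ⇒ V₂ = 423 L, P₂ = 35.8 kPa.

35.8 kPa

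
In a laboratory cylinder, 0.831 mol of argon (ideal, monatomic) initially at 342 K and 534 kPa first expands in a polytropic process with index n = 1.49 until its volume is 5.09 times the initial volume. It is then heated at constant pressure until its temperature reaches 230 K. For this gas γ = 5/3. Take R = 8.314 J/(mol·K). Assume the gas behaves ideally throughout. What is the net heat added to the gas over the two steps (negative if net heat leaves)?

2010 J

V₁ = nRT₁/P₁ = 0.831×8.314×342/534 = 4.42 L.
Step 1 — Polytropic n=1.49: T₂ = T₁(V₁/V₂)^(n−1) = 342×(0.196)^0.49 = 154 K; P₂ = P₁(V₁/V₂)^n = 47.3 kPa.
W = (P₁V₁−P₂V₂)/(n−1) = (534×4.42−47.3×22.5)/0.49 = 2650 J.
ΔU = nCvΔT = 0.831×12.5×(154−342) = -1950 J.
Q = ΔU + W = 702 J.
State after step 1: P = 47.3 kPa, V = 22.5 L, T = 154 K.
Step 2 — Isobaric: P stays 47.3 kPa; V/T = const ⇒ T₂ = 230 K, V₂ = 33.6 L.
W = PΔV = 47.3×(33.6−22.5) kPa·L = 525 J.
ΔU = nCvΔT = 0.831×12.5×(230−154) = 787 J.
Q = ΔU + W = nCpΔT = 1310 J.
Net over both steps: W = 3170 J, Q = 2010 J, ΔU = -1160 J.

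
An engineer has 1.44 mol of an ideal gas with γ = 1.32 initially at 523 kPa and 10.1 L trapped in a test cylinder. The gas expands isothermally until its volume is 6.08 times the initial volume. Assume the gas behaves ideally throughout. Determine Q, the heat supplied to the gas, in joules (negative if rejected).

T₁ = P₁V₁/(nR) = 523×10.1/(1.44×8.314) = 441 K.
Isothermal: T stays 441 K; PV = const ⇒ V₂ = 61.4 L, P₂ = 86.0 kPa.
ΔU = 0 (ideal gas, T constant).
W = nRT ln(V₂/V₁) = 1.44×8.314×441×ln(6.08) = 9530 J.
Q = ΔU + W = 9530 J.

9530 J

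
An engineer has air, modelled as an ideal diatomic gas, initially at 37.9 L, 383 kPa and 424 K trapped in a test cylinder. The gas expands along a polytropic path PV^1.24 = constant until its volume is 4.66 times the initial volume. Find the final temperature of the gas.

Polytropic n=1.24: T₂ = T₁(V₁/V₂)^(n−1) = 424×(0.215)^0.24 = 293 K; P₂ = P₁(V₁/V₂)^n = 56.8 kPa.

293 K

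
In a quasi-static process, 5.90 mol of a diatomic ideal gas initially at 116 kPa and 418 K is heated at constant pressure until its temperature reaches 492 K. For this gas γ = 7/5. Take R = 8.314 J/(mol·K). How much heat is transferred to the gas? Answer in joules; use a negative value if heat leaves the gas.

V₁ = nRT₁/P₁ = 5.90×8.314×418/116 = 177 L.
Isobaric: P stays 116 kPa; V/T = const ⇒ T₂ = 492 K, V₂ = 208 L.
W = PΔV = 116×(208−177) kPa·L = 3630 J.
ΔU = nCvΔT = 5.90×20.8×(492−418) = 9070 J.
Q = ΔU + W = nCpΔT = 12700 J.

12700 J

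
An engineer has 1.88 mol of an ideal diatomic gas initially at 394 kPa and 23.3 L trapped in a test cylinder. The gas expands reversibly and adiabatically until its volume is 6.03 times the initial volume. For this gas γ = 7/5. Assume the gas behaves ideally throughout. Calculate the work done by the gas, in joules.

11800 J

T₁ = P₁V₁/(nR) = 394×23.3/(1.88×8.314) = 587 K.
Adiabatic: TV^(γ−1) = const ⇒ T₂ = 587×(0.166)^0.400 = 286 K; PV^γ = const ⇒ P₂ = 31.8 kPa.
ΔU = nCvΔT = 1.88×20.8×(286−587) = -11800 J.
Q = 0 for an adiabatic process, so W = −ΔU = 11800 J.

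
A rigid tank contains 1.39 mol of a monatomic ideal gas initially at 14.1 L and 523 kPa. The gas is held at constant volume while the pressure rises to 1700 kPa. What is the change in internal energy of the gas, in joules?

T₁ = P₁V₁/(nR) = 523×14.1/(1.39×8.314) = 638 K.
Isochoric: V stays 14.1 L; P/T = const ⇒ T₂ = 2070 K, P₂ = 1700 kPa.
For an ideal gas ΔU = nCvΔT with Cv = (3/2)R = 12.5 J/(mol·K).
ΔU = 1.39×12.5×(2070−638) = 24900 J.

24900 J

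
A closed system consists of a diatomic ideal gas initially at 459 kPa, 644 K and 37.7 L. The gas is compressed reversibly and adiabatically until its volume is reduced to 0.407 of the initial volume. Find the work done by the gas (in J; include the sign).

-18700 J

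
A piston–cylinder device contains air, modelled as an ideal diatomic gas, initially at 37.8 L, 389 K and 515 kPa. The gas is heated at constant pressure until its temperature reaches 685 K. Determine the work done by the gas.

n = P₁V₁/(RT₁) = 515×37.8/(8.314×389) = 6.02 mol.
Isobaric: P stays 515 kPa; V/T = const ⇒ T₂ = 685 K, V₂ = 66.6 L.
W = PΔV = 515×(66.6−37.8) kPa·L = 14800 J.

14800 J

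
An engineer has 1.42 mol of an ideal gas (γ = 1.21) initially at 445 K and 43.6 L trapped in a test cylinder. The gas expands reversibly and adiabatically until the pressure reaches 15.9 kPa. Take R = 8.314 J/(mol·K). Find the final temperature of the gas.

P₁ = nRT₁/V₁ = 1.42×8.314×445/43.6 = 120 kPa.
Adiabatic: T₂/T₁ = (P₂/P₁)^((γ−1)/γ) ⇒ T₂ = 445×(0.132)^0.174 = 313 K; V₂ = 232 L.

313 K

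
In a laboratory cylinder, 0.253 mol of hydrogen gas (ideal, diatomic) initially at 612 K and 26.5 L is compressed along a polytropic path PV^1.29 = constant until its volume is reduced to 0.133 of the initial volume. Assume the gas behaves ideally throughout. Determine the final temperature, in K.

P₁ = nRT₁/V₁ = 0.253×8.314×612/26.5 = 48.6 kPa.
Polytropic n=1.29: T₂ = T₁(V₁/V₂)^(n−1) = 612×(7.52)^0.29 = 1100 K; P₂ = P₁(V₁/V₂)^n = 656 kPa.

1100 K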